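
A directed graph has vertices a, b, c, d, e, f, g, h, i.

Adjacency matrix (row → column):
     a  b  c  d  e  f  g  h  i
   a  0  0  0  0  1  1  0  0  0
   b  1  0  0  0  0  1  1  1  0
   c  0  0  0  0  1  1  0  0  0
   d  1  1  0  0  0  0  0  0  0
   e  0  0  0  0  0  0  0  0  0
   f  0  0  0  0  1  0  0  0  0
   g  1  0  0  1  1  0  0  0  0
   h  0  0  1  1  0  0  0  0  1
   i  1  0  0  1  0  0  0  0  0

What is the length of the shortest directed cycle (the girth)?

For each vertex v, BFS finds the shortest path from v back to v.
The shortest such closed walk is d → b → h → d, length 3.

3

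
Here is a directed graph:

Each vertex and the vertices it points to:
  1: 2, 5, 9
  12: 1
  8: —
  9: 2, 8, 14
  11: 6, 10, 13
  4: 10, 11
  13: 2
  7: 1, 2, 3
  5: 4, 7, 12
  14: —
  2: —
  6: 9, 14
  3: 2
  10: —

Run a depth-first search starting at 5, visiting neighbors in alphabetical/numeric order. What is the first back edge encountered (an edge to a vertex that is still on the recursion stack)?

1->5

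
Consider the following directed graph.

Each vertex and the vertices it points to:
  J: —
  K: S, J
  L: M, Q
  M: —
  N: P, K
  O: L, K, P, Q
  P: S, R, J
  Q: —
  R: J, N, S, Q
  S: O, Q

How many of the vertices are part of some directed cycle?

6

A vertex is on a directed cycle iff it belongs to a strongly connected component of size ≥ 2 (or has a self-loop).
The vertices on cycles are {K, N, O, P, R, S} — 6 in total.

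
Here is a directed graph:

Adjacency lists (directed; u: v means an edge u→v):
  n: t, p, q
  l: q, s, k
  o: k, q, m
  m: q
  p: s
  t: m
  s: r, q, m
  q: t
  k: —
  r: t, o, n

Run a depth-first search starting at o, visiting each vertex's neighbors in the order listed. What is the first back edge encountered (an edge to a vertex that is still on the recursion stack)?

DFS from o (visiting each vertex's neighbors in the order listed); mark gray on enter, black on exit:
o gray
  k gray
  k black
  q gray
    t gray
      m gray
        m→q: q is gray → back edge
First back edge: m → q.

m->q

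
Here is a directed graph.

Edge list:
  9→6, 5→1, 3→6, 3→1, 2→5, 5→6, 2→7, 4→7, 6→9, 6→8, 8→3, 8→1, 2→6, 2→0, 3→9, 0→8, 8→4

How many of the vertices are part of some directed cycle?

4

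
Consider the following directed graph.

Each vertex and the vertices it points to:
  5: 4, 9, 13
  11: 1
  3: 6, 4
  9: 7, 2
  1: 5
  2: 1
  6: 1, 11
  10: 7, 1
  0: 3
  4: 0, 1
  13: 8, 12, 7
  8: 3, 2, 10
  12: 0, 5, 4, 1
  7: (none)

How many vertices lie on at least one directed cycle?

13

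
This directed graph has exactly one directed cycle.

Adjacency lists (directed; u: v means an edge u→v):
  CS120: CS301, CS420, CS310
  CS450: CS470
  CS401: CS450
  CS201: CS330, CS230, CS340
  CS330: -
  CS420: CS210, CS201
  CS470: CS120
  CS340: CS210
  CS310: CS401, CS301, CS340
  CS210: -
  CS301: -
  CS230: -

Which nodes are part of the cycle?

DFS with gray/black marking from CS120:
CS120 gray
  CS301 gray
  CS301 black
  CS420 gray
    CS210 gray
    CS210 black
    CS201 gray
      CS330 gray
      CS330 black
      CS230 gray
      CS230 black
      CS340 gray
        CS340→CS210: CS210 black — skip
      CS340 black
    CS201 black
  CS420 black
  CS310 gray
    CS401 gray
      CS450 gray
        CS470 gray
          CS470→CS120: CS120 is gray → back edge
Back edge closes the cycle CS120 → CS310 → CS401 → CS450 → CS470 → CS120; its vertices are {CS120, CS310, CS401, CS450, CS470}.

CS120, CS310, CS401, CS450, CS470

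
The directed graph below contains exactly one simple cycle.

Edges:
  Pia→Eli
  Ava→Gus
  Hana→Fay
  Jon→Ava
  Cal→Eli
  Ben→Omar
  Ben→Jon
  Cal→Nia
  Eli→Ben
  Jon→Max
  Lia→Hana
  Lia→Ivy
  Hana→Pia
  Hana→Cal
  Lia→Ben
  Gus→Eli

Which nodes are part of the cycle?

DFS with gray/black marking from Ben:
Ben gray
  Omar gray
  Omar black
  Jon gray
    Max gray
    Max black
    Ava gray
      Gus gray
        Eli gray
          Eli→Ben: Ben is gray → back edge
Back edge closes the cycle Ben → Jon → Ava → Gus → Eli → Ben; its vertices are {Ava, Ben, Eli, Gus, Jon}.

Ava, Ben, Eli, Gus, Jon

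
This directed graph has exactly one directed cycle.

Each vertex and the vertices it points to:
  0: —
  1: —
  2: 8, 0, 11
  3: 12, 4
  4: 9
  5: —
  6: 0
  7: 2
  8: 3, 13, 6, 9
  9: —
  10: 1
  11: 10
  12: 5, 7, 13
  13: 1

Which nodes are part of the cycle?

DFS with gray/black marking from 2:
2 gray
  8 gray
    3 gray
      12 gray
        5 gray
        5 black
        7 gray
          7→2: 2 is gray → back edge
Back edge closes the cycle 2 → 8 → 3 → 12 → 7 → 2; its vertices are {2, 3, 7, 8, 12}.

2, 3, 7, 8, 12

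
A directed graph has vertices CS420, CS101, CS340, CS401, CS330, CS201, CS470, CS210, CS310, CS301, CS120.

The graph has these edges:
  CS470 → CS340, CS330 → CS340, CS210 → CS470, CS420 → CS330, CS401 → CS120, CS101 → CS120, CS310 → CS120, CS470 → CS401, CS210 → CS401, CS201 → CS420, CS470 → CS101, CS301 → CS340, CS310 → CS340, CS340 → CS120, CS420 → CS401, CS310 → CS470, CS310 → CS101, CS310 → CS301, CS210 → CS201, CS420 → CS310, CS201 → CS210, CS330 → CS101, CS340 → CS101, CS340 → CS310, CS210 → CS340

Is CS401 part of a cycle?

No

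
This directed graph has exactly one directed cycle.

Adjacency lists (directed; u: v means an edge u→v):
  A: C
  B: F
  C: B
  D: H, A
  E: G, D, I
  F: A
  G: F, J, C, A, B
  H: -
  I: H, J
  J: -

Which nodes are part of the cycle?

A, B, C, F

DFS with gray/black marking from A:
A gray
  C gray
    B gray
      F gray
        F→A: A is gray → back edge
Back edge closes the cycle A → C → B → F → A; its vertices are {A, B, C, F}.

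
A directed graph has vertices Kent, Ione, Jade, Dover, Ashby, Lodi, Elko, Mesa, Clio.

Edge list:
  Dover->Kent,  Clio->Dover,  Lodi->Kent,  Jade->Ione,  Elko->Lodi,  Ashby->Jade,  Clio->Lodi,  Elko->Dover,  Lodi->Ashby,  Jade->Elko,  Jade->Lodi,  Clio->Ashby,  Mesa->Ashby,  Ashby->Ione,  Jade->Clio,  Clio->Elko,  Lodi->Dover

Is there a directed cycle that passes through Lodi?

Yes

Lodi is on a cycle iff Lodi can reach itself via ≥1 edge.
Lodi → Ashby → Jade → Lodi — yes.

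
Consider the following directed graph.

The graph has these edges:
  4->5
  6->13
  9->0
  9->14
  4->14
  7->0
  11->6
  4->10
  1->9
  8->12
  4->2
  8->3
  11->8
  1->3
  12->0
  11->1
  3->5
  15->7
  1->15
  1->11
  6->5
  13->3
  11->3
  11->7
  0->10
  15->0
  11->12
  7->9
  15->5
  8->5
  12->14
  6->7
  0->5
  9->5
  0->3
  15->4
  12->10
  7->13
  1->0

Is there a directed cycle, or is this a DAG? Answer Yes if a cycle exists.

Yes

DFS with white/gray/black marking, starting from 10:
10 gray
10 black
0 gray
  0→10: 10 black — skip
  3 gray
    5 gray
    5 black
  3 black
  0→5: 5 black — skip
0 black
1 gray
  1→0: 0 black — skip
  15 gray
    15→5: 5 black — skip
    15→0: 0 black — skip
    4 gray
      2 gray
      2 black
      4→10: 10 black — skip
      4→5: 5 black — skip
      14 gray
      14 black
    4 black
    7 gray
      9 gray
        9→5: 5 black — skip
        9→0: 0 black — skip
        9→14: 14 black — skip
      9 black
      7→0: 0 black — skip
      13 gray
        13→3: 3 black — skip
      13 black
    7 black
  15 black
  1→3: 3 black — skip
  1→9: 9 black — skip
  11 gray
    11→1: 1 is gray → back edge
Back edge found, so a cycle exists: 1 → 11 → 1.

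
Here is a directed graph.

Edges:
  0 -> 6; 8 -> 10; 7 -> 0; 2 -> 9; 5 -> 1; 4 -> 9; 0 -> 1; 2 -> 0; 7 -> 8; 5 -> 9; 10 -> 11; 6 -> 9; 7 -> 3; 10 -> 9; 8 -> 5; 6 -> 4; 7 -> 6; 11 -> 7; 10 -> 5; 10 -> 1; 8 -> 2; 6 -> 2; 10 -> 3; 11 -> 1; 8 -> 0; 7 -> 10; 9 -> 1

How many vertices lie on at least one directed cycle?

7

A vertex is on a directed cycle iff it belongs to a strongly connected component of size ≥ 2 (or has a self-loop).
The vertices on cycles are {0, 2, 6, 7, 8, 10, 11} — 7 in total.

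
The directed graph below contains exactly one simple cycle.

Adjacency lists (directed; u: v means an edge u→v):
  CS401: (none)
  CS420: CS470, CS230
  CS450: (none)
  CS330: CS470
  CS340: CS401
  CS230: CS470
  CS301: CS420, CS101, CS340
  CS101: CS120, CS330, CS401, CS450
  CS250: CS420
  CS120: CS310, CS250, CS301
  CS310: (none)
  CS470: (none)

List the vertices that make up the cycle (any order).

DFS with gray/black marking from CS101:
CS101 gray
  CS120 gray
    CS310 gray
    CS310 black
    CS250 gray
      CS420 gray
        CS470 gray
        CS470 black
        CS230 gray
          CS230→CS470: CS470 black — skip
        CS230 black
      CS420 black
    CS250 black
    CS301 gray
      CS301→CS420: CS420 black — skip
      CS301→CS101: CS101 is gray → back edge
Back edge closes the cycle CS101 → CS120 → CS301 → CS101; its vertices are {CS101, CS120, CS301}.

CS101, CS120, CS301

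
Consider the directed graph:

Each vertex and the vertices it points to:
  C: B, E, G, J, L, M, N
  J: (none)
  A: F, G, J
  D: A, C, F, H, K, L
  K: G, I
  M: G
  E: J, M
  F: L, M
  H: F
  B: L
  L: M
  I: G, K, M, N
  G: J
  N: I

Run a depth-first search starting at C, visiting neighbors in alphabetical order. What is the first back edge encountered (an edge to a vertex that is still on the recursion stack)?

DFS from C (visiting neighbors in alphabetical order); mark gray on enter, black on exit:
C gray
  B gray
    L gray
      M gray
        G gray
          J gray
          J black
        G black
      M black
    L black
  B black
  E gray
    E→J: J black — skip
    E→M: M black — skip
  E black
  C→G: G black — skip
  C→J: J black — skip
  C→L: L black — skip
  C→M: M black — skip
  N gray
    I gray
      I→G: G black — skip
      K gray
        K→G: G black — skip
        K→I: I is gray → back edge
First back edge: K → I.

K->I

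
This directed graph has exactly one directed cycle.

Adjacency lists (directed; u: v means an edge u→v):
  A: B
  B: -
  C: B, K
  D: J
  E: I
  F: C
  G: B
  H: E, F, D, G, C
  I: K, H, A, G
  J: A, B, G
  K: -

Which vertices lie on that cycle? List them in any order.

E, H, I

DFS with gray/black marking from I:
I gray
  K gray
  K black
  H gray
    E gray
      E→I: I is gray → back edge
Back edge closes the cycle I → H → E → I; its vertices are {E, H, I}.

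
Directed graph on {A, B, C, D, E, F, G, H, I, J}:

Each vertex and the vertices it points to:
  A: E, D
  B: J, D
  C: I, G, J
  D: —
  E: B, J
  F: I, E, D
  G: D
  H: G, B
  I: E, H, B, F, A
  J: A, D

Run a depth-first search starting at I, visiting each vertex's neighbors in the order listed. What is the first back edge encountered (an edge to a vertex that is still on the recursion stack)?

DFS from I (visiting each vertex's neighbors in the order listed); mark gray on enter, black on exit:
I gray
  E gray
    B gray
      J gray
        A gray
          A→E: E is gray → back edge
First back edge: A → E.

A→E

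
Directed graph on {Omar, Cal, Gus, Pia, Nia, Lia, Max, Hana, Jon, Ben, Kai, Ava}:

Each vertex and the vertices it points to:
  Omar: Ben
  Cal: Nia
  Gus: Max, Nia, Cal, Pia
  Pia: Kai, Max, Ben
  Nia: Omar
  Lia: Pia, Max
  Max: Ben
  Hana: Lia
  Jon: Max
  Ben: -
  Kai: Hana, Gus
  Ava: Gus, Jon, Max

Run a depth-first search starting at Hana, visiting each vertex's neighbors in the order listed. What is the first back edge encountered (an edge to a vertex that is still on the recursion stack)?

Kai->Hana

DFS from Hana (visiting each vertex's neighbors in the order listed); mark gray on enter, black on exit:
Hana gray
  Lia gray
    Pia gray
      Kai gray
        Kai→Hana: Hana is gray → back edge
First back edge: Kai → Hana.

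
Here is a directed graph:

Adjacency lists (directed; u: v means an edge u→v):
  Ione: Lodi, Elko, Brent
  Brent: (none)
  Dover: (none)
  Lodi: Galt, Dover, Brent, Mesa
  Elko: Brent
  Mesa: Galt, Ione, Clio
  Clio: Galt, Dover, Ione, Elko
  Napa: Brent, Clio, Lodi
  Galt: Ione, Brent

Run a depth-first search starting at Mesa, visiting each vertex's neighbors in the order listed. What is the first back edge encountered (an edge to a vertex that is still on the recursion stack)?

DFS from Mesa (visiting each vertex's neighbors in the order listed); mark gray on enter, black on exit:
Mesa gray
  Galt gray
    Ione gray
      Lodi gray
        Lodi→Galt: Galt is gray → back edge
First back edge: Lodi → Galt.

Lodi→Galt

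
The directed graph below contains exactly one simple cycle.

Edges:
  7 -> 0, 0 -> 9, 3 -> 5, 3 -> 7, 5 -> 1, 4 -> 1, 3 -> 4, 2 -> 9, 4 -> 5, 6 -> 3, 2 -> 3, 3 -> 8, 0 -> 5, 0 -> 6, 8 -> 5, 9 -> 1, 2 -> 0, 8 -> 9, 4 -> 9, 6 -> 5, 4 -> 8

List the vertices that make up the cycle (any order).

0, 3, 6, 7

DFS with gray/black marking from 3:
3 gray
  7 gray
    0 gray
      9 gray
        1 gray
        1 black
      9 black
      5 gray
        5→1: 1 black — skip
      5 black
      6 gray
        6→5: 5 black — skip
        6→3: 3 is gray → back edge
Back edge closes the cycle 3 → 7 → 0 → 6 → 3; its vertices are {0, 3, 6, 7}.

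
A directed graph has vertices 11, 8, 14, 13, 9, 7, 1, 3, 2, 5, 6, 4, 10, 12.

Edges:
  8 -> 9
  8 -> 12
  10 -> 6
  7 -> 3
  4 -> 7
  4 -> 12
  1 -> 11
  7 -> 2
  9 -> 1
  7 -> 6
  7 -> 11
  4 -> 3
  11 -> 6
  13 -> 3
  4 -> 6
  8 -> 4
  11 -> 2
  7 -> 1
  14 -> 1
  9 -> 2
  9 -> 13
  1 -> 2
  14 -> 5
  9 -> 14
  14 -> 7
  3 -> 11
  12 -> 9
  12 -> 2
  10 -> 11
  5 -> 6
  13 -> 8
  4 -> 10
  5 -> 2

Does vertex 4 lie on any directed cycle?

4 is on a cycle iff 4 can reach itself via ≥1 edge.
4 → 12 → 9 → 13 → 8 → 4 — yes.

Yes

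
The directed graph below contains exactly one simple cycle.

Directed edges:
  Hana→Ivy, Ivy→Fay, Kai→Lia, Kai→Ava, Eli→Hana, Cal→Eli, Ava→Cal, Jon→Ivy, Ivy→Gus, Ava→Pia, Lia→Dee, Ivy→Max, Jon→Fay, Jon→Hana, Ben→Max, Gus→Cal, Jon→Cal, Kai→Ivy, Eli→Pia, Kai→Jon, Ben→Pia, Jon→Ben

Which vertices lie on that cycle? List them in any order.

DFS with gray/black marking from Ivy:
Ivy gray
  Fay gray
  Fay black
  Max gray
  Max black
  Gus gray
    Cal gray
      Eli gray
        Pia gray
        Pia black
        Hana gray
          Hana→Ivy: Ivy is gray → back edge
Back edge closes the cycle Ivy → Gus → Cal → Eli → Hana → Ivy; its vertices are {Cal, Eli, Gus, Ivy, Hana}.

Cal, Eli, Gus, Ivy, Hana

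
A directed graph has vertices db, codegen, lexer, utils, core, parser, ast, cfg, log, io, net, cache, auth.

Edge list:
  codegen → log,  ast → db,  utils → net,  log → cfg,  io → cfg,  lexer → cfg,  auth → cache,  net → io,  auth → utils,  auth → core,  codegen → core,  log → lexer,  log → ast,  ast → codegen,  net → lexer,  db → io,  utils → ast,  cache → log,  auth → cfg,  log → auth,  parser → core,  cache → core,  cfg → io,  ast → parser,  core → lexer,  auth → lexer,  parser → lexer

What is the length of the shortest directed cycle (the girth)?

2

For each vertex v, BFS finds the shortest path from v back to v.
The shortest such closed walk is io → cfg → io, length 2.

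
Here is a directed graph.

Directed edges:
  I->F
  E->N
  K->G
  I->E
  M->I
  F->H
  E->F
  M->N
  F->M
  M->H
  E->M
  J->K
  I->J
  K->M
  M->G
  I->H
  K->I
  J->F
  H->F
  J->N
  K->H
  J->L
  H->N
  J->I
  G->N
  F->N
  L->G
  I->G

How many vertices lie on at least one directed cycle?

7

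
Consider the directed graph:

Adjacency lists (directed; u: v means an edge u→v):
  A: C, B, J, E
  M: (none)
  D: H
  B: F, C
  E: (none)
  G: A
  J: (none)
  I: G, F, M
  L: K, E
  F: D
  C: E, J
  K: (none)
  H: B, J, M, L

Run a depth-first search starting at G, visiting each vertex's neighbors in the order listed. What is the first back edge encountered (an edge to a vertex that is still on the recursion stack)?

H→B

DFS from G (visiting each vertex's neighbors in the order listed); mark gray on enter, black on exit:
G gray
  A gray
    C gray
      E gray
      E black
      J gray
      J black
    C black
    B gray
      F gray
        D gray
          H gray
            H→B: B is gray → back edge
First back edge: H → B.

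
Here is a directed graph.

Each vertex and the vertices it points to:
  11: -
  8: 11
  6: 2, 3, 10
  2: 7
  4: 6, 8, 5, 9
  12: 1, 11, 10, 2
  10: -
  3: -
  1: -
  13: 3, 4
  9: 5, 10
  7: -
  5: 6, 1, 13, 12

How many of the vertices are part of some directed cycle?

4

A vertex is on a directed cycle iff it belongs to a strongly connected component of size ≥ 2 (or has a self-loop).
The vertices on cycles are {4, 5, 9, 13} — 4 in total.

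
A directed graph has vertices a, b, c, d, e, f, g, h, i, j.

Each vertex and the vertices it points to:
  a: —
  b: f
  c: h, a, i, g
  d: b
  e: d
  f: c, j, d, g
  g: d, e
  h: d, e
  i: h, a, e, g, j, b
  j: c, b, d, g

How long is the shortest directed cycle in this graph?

3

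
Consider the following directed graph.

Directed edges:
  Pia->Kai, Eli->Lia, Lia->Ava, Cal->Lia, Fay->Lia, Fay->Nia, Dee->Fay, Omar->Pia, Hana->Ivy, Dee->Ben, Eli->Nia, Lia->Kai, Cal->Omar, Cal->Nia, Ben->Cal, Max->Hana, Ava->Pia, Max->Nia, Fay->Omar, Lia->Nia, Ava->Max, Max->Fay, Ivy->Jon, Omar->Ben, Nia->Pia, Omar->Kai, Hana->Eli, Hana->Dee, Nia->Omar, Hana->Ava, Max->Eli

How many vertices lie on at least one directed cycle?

A vertex is on a directed cycle iff it belongs to a strongly connected component of size ≥ 2 (or has a self-loop).
The vertices on cycles are {Ava, Ben, Cal, Dee, Eli, Fay, Lia, Max, Nia, Hana, Omar} — 11 in total.

11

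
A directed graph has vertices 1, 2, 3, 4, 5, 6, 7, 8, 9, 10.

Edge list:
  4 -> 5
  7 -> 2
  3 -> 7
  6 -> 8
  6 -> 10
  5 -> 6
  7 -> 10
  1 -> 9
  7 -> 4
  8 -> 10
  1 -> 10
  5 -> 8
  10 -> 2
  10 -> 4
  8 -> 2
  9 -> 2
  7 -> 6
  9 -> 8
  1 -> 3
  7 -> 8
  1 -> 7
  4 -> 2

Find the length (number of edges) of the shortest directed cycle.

4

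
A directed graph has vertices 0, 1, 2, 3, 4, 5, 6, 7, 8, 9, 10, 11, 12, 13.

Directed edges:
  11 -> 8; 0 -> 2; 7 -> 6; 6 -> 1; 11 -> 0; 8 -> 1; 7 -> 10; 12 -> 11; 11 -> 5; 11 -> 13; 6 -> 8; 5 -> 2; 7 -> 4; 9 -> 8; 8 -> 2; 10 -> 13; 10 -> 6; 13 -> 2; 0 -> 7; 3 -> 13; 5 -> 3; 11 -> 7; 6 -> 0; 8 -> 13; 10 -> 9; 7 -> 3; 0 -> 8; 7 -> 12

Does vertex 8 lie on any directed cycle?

8 lies on a cycle iff there is a path from 8 back to itself.
Exploring from 8, it never reaches itself; equivalently, its strongly connected component is a singleton.

No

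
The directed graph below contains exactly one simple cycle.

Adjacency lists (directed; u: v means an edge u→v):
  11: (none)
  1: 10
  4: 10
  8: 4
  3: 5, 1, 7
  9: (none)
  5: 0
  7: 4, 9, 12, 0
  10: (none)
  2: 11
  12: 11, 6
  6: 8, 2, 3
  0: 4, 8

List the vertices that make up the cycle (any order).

3, 6, 7, 12

DFS with gray/black marking from 6:
6 gray
  8 gray
    4 gray
      10 gray
      10 black
    4 black
  8 black
  2 gray
    11 gray
    11 black
  2 black
  3 gray
    5 gray
      0 gray
        0→4: 4 black — skip
        0→8: 8 black — skip
      0 black
    5 black
    1 gray
      1→10: 10 black — skip
    1 black
    7 gray
      7→4: 4 black — skip
      9 gray
      9 black
      12 gray
        12→11: 11 black — skip
        12→6: 6 is gray → back edge
Back edge closes the cycle 6 → 3 → 7 → 12 → 6; its vertices are {3, 6, 7, 12}.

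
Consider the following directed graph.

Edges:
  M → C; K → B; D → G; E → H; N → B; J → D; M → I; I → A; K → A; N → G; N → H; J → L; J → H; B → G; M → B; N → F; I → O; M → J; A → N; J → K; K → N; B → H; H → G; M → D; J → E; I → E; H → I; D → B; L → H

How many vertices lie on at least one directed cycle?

A vertex is on a directed cycle iff it belongs to a strongly connected component of size ≥ 2 (or has a self-loop).
The vertices on cycles are {A, B, E, H, I, N} — 6 in total.

6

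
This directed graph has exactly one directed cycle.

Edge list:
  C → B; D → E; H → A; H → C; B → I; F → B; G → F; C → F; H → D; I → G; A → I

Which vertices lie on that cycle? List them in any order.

DFS with gray/black marking from I:
I gray
  G gray
    F gray
      B gray
        B→I: I is gray → back edge
Back edge closes the cycle I → G → F → B → I; its vertices are {B, F, G, I}.

B, F, G, I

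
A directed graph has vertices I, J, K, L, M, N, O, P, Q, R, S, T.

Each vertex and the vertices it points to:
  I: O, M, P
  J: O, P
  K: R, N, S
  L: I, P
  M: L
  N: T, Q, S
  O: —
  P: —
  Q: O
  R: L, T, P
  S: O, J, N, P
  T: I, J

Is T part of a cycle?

T lies on a cycle iff there is a path from T back to itself.
Exploring from T, it never reaches itself; equivalently, its strongly connected component is a singleton.

No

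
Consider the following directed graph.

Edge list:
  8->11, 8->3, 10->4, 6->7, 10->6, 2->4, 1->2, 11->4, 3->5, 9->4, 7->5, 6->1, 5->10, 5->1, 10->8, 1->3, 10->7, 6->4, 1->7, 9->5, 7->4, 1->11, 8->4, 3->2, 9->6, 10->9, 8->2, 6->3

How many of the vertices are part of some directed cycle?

8

A vertex is on a directed cycle iff it belongs to a strongly connected component of size ≥ 2 (or has a self-loop).
The vertices on cycles are {1, 3, 5, 6, 7, 8, 9, 10} — 8 in total.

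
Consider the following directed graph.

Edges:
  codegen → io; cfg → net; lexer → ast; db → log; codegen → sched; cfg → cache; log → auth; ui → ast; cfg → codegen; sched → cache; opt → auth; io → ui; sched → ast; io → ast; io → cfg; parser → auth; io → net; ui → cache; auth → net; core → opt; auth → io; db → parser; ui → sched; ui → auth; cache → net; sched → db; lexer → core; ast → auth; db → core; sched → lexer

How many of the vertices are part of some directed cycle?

A vertex is on a directed cycle iff it belongs to a strongly connected component of size ≥ 2 (or has a self-loop).
The vertices on cycles are {db, io, ui, ast, cfg, log, opt, auth, core, lexer, sched, parser, codegen} — 13 in total.

13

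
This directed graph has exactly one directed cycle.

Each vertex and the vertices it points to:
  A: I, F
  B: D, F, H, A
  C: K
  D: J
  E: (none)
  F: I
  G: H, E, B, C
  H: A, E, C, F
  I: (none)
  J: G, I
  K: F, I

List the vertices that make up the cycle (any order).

B, D, G, J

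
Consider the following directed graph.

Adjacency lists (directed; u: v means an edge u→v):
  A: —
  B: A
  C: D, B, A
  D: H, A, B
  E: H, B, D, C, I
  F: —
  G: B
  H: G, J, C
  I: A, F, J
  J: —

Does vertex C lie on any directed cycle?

Yes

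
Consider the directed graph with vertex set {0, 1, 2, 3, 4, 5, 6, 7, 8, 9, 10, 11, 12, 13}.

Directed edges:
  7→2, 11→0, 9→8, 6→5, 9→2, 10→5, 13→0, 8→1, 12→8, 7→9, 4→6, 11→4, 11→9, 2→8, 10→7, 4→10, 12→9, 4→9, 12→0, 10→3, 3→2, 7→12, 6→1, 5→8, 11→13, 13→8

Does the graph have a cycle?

No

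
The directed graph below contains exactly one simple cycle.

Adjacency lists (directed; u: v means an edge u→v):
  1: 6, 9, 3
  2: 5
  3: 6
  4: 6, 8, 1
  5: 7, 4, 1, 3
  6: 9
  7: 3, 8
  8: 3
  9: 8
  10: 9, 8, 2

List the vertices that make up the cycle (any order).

3, 6, 8, 9

DFS with gray/black marking from 8:
8 gray
  3 gray
    6 gray
      9 gray
        9→8: 8 is gray → back edge
Back edge closes the cycle 8 → 3 → 6 → 9 → 8; its vertices are {3, 6, 8, 9}.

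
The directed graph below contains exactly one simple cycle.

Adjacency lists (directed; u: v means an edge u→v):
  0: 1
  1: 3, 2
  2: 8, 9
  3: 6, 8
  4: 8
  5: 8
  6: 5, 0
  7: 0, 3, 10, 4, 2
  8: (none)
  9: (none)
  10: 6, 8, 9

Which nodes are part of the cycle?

0, 1, 3, 6

DFS with gray/black marking from 0:
0 gray
  1 gray
    3 gray
      6 gray
        5 gray
          8 gray
          8 black
        5 black
        6→0: 0 is gray → back edge
Back edge closes the cycle 0 → 1 → 3 → 6 → 0; its vertices are {0, 1, 3, 6}.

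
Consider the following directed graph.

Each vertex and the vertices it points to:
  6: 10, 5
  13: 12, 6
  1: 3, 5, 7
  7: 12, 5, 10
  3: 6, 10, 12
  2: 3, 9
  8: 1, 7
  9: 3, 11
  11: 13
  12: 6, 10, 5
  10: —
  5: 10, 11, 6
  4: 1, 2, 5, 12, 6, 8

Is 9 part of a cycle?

9 lies on a cycle iff there is a path from 9 back to itself.
Exploring from 9, it never reaches itself; equivalently, its strongly connected component is a singleton.

No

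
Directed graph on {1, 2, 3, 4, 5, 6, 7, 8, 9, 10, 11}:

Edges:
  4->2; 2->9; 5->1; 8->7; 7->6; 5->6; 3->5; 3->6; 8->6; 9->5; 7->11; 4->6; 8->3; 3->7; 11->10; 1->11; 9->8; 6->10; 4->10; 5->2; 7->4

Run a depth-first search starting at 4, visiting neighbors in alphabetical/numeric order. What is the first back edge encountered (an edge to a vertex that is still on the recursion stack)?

DFS from 4 (visiting neighbors in alphabetical/numeric order); mark gray on enter, black on exit:
4 gray
  2 gray
    9 gray
      5 gray
        1 gray
          11 gray
            10 gray
            10 black
          11 black
        1 black
        5→2: 2 is gray → back edge
First back edge: 5 → 2.

5→2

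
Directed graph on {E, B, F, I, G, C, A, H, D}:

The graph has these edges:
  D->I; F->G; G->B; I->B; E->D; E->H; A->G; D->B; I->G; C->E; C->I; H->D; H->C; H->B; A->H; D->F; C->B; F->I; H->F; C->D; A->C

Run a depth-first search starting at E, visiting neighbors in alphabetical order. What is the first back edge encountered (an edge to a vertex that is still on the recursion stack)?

DFS from E (visiting neighbors in alphabetical order); mark gray on enter, black on exit:
E gray
  D gray
    B gray
    B black
    F gray
      G gray
        G→B: B black — skip
      G black
      I gray
        I→B: B black — skip
        I→G: G black — skip
      I black
    F black
    D→I: I black — skip
  D black
  H gray
    H→B: B black — skip
    C gray
      C→B: B black — skip
      C→D: D black — skip
      C→E: E is gray → back edge
First back edge: C → E.

C->E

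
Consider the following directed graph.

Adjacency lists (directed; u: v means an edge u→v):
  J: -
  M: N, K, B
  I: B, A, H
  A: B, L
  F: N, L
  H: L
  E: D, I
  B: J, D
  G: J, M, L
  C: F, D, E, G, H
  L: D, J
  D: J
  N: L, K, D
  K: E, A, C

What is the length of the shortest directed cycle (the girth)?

4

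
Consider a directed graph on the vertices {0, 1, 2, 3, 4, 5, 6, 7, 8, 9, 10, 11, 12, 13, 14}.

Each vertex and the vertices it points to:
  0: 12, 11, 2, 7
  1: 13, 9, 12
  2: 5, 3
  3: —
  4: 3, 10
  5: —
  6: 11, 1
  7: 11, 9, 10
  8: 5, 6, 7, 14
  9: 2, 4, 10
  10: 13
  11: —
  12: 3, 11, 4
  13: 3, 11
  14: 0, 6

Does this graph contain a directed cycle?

No

DFS with white/gray/black marking, starting from 0:
0 gray
  12 gray
    3 gray
    3 black
    11 gray
    11 black
    4 gray
      4→3: 3 black — skip
      10 gray
        13 gray
          13→3: 3 black — skip
          13→11: 11 black — skip
        13 black
      10 black
    4 black
  12 black
  0→11: 11 black — skip
  2 gray
    5 gray
    5 black
    2→3: 3 black — skip
  2 black
  7 gray
    7→11: 11 black — skip
    9 gray
      9→2: 2 black — skip
      9→4: 4 black — skip
      9→10: 10 black — skip
    9 black
    7→10: 10 black — skip
  7 black
0 black
1 gray
  1→13: 13 black — skip
  1→9: 9 black — skip
  1→12: 12 black — skip
1 black
6 gray
  6→11: 11 black — skip
  6→1: 1 black — skip
6 black
8 gray
  8→5: 5 black — skip
  8→6: 6 black — skip
  8→7: 7 black — skip
  14 gray
    14→0: 0 black — skip
    14→6: 6 black — skip
  14 black
8 black
Every edge goes to a white or black vertex — no back edge, so the graph is acyclic.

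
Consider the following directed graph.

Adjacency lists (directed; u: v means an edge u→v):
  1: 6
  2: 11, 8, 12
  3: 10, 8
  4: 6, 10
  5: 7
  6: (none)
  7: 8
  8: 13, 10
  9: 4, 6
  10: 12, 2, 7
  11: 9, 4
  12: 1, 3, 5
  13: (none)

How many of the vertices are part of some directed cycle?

A vertex is on a directed cycle iff it belongs to a strongly connected component of size ≥ 2 (or has a self-loop).
The vertices on cycles are {2, 3, 4, 5, 7, 8, 9, 10, 11, 12} — 10 in total.

10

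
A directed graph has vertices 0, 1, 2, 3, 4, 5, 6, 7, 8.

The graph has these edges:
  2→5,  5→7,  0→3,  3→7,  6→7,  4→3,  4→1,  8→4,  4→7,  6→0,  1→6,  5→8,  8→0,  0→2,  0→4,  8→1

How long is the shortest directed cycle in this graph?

4

For each vertex v, BFS finds the shortest path from v back to v.
The shortest such closed walk is 8 → 0 → 2 → 5 → 8, length 4.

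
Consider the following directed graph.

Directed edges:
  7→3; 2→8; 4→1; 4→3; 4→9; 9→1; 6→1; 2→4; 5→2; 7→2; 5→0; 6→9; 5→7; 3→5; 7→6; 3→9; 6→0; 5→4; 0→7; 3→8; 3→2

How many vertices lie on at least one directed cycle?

7

A vertex is on a directed cycle iff it belongs to a strongly connected component of size ≥ 2 (or has a self-loop).
The vertices on cycles are {0, 2, 3, 4, 5, 6, 7} — 7 in total.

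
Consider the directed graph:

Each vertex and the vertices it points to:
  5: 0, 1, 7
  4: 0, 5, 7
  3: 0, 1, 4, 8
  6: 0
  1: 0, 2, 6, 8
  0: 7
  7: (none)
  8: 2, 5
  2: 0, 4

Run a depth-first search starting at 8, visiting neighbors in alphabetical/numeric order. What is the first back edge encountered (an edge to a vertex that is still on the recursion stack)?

1→2

DFS from 8 (visiting neighbors in alphabetical/numeric order); mark gray on enter, black on exit:
8 gray
  2 gray
    0 gray
      7 gray
      7 black
    0 black
    4 gray
      4→0: 0 black — skip
      5 gray
        5→0: 0 black — skip
        1 gray
          1→0: 0 black — skip
          1→2: 2 is gray → back edge
First back edge: 1 → 2.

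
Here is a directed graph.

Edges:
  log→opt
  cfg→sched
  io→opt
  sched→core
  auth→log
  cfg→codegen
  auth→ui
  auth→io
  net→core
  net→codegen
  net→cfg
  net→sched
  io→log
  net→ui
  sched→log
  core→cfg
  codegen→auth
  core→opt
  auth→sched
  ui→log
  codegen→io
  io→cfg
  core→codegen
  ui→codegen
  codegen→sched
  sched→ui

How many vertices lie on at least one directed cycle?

7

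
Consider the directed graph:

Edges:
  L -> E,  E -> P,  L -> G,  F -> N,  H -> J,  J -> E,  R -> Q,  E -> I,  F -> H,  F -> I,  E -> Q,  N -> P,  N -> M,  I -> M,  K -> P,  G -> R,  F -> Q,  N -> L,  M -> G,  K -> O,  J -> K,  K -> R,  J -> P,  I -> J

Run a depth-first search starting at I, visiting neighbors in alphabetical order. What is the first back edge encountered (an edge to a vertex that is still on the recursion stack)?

DFS from I (visiting neighbors in alphabetical order); mark gray on enter, black on exit:
I gray
  J gray
    E gray
      E→I: I is gray → back edge
First back edge: E → I.

E->I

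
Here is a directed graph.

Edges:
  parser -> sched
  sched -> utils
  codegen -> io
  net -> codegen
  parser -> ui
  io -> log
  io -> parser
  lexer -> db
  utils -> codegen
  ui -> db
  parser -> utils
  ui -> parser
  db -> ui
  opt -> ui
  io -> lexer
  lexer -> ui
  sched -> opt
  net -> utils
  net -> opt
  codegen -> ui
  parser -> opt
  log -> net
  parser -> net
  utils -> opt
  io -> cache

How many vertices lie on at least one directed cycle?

11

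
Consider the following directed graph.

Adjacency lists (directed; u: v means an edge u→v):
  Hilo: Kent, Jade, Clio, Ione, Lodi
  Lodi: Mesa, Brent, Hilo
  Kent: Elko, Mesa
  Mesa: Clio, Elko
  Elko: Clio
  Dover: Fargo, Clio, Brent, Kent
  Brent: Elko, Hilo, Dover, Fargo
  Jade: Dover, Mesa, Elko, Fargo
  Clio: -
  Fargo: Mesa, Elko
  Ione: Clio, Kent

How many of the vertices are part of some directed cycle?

5

A vertex is on a directed cycle iff it belongs to a strongly connected component of size ≥ 2 (or has a self-loop).
The vertices on cycles are {Hilo, Jade, Lodi, Brent, Dover} — 5 in total.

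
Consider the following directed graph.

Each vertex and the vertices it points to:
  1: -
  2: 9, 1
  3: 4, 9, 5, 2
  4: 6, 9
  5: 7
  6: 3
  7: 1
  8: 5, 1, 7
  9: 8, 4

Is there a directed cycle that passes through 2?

Yes

2 is on a cycle iff 2 can reach itself via ≥1 edge.
2 → 9 → 4 → 6 → 3 → 2 — yes.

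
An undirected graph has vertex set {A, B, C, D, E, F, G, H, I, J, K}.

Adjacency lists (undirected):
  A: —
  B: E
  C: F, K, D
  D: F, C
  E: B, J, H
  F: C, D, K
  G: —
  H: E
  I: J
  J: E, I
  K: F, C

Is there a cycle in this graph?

Yes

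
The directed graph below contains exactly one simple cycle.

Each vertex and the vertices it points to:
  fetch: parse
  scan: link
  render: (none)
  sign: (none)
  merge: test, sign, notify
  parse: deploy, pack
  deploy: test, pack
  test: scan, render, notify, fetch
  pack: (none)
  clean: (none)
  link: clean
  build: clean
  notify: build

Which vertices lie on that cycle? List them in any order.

test, fetch, parse, deploy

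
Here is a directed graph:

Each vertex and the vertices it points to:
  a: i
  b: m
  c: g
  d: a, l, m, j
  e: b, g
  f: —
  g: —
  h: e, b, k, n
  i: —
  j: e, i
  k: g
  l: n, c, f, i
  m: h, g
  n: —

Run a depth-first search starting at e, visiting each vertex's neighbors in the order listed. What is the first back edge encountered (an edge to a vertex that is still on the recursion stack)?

h->e

DFS from e (visiting each vertex's neighbors in the order listed); mark gray on enter, black on exit:
e gray
  b gray
    m gray
      h gray
        h→e: e is gray → back edge
First back edge: h → e.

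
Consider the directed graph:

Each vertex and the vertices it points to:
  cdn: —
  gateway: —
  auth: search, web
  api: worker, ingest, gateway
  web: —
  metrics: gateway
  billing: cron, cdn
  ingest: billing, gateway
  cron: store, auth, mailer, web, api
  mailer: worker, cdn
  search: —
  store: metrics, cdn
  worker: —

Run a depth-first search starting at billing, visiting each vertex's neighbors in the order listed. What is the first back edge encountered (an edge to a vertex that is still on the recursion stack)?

ingest->billing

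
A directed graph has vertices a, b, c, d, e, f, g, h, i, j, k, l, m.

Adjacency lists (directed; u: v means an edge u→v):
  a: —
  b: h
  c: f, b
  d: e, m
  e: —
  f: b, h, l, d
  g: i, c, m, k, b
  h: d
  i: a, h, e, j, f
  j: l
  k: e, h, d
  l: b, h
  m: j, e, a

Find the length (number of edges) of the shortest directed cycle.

For each vertex v, BFS finds the shortest path from v back to v.
The shortest such closed walk is m → j → l → h → d → m, length 5.

5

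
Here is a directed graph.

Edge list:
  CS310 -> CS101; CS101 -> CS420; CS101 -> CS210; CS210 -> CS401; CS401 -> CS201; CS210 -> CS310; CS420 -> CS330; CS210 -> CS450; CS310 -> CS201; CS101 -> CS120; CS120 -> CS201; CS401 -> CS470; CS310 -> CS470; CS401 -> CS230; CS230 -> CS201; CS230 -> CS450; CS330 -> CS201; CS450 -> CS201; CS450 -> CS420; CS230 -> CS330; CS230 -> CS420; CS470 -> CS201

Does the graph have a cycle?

Yes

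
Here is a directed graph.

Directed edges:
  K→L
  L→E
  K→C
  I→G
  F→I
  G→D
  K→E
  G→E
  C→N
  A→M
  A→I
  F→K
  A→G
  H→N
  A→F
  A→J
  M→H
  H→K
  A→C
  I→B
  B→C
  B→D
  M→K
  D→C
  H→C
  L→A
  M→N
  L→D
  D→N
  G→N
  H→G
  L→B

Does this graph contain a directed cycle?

DFS with white/gray/black marking, starting from L:
L gray
  D gray
    C gray
      N gray
      N black
    C black
    D→N: N black — skip
  D black
  B gray
    B→D: D black — skip
    B→C: C black — skip
  B black
  E gray
  E black
  A gray
    A→C: C black — skip
    F gray
      K gray
        K→C: C black — skip
        K→L: L is gray → back edge
Back edge found, so a cycle exists: L → A → F → K → L.

Yes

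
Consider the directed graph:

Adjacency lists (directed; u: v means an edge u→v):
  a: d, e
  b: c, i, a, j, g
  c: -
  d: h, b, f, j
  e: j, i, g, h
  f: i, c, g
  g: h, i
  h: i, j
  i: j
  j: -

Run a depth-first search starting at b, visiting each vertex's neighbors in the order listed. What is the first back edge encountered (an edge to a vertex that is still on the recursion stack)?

DFS from b (visiting each vertex's neighbors in the order listed); mark gray on enter, black on exit:
b gray
  c gray
  c black
  i gray
    j gray
    j black
  i black
  a gray
    d gray
      h gray
        h→i: i black — skip
        h→j: j black — skip
      h black
      d→b: b is gray → back edge
First back edge: d → b.

d→b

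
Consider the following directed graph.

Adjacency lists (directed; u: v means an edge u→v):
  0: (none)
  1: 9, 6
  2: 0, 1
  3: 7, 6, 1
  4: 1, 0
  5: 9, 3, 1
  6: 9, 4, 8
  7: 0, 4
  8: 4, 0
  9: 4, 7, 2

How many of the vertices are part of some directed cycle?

7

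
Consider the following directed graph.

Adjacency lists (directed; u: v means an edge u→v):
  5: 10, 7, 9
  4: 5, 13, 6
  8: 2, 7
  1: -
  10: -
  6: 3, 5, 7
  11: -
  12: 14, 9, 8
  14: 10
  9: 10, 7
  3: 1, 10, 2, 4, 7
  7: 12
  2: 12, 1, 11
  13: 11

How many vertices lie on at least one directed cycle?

A vertex is on a directed cycle iff it belongs to a strongly connected component of size ≥ 2 (or has a self-loop).
The vertices on cycles are {2, 3, 4, 6, 7, 8, 9, 12} — 8 in total.

8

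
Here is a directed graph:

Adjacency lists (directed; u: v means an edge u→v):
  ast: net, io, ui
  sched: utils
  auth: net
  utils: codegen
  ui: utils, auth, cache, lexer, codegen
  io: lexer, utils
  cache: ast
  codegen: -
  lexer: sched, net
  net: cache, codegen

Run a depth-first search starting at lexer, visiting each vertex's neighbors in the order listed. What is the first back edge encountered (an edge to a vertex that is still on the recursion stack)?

ast->net

DFS from lexer (visiting each vertex's neighbors in the order listed); mark gray on enter, black on exit:
lexer gray
  sched gray
    utils gray
      codegen gray
      codegen black
    utils black
  sched black
  net gray
    cache gray
      ast gray
        ast→net: net is gray → back edge
First back edge: ast → net.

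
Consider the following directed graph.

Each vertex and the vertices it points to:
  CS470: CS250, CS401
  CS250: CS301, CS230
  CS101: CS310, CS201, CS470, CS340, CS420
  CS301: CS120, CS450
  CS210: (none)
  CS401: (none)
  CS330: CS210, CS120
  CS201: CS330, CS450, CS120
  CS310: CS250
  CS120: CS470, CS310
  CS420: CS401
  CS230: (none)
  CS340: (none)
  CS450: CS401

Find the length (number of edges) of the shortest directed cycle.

4

For each vertex v, BFS finds the shortest path from v back to v.
The shortest such closed walk is CS310 → CS250 → CS301 → CS120 → CS310, length 4.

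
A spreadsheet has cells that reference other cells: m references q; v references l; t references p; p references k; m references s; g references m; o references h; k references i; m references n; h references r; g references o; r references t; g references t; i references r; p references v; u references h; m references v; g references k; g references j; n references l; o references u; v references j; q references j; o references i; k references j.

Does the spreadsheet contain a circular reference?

Yes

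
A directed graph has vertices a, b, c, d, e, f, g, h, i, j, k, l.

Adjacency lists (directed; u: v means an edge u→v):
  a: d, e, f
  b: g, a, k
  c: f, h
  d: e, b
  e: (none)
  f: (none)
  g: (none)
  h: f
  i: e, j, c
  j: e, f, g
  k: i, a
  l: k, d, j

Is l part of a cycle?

No

l lies on a cycle iff there is a path from l back to itself.
Exploring from l, it never reaches itself; equivalently, its strongly connected component is a singleton.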